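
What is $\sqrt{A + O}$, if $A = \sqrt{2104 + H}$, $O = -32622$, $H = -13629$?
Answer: $\sqrt{-32622 + 5 i \sqrt{461}} \approx 0.2972 + 180.62 i$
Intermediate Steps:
$A = 5 i \sqrt{461}$ ($A = \sqrt{2104 - 13629} = \sqrt{-11525} = 5 i \sqrt{461} \approx 107.35 i$)
$\sqrt{A + O} = \sqrt{5 i \sqrt{461} - 32622} = \sqrt{-32622 + 5 i \sqrt{461}}$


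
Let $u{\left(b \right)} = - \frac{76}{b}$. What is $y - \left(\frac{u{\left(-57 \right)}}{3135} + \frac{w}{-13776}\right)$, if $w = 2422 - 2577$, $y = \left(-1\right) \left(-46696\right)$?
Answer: $\frac{2016695136667}{43187760} \approx 46696.0$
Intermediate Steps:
$y = 46696$
$w = -155$ ($w = 2422 - 2577 = -155$)
$y - \left(\frac{u{\left(-57 \right)}}{3135} + \frac{w}{-13776}\right) = 46696 - \left(\frac{\left(-76\right) \frac{1}{-57}}{3135} - \frac{155}{-13776}\right) = 46696 - \left(\left(-76\right) \left(- \frac{1}{57}\right) \frac{1}{3135} - - \frac{155}{13776}\right) = 46696 - \left(\frac{4}{3} \cdot \frac{1}{3135} + \frac{155}{13776}\right) = 46696 - \left(\frac{4}{9405} + \frac{155}{13776}\right) = 46696 - \frac{504293}{43187760} = \frac{2016695136667}{43187760}$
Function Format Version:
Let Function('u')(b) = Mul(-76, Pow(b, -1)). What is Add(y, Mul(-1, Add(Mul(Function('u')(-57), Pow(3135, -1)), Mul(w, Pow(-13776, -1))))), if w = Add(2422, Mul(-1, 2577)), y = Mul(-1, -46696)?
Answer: Rational(2016695136667, 43187760) ≈ 46696.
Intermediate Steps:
y = 46696
w = -155 (w = Add(2422, -2577) = -155)
Add(y, Mul(-1, Add(Mul(Function('u')(-57), Pow(3135, -1)), Mul(w, Pow(-13776, -1))))) = Add(46696, Mul(-1, Add(Mul(Mul(-76, Pow(-57, -1)), Pow(3135, -1)), Mul(-155, Pow(-13776, -1))))) = Add(46696, Mul(-1, Add(Mul(Mul(-76, Rational(-1, 57)), Rational(1, 3135)), Mul(-155, Rational(-1, 13776))))) = Add(46696, Mul(-1, Add(Mul(Rational(4, 3), Rational(1, 3135)), Rational(155, 13776)))) = Add(46696, Mul(-1, Add(Rational(4, 9405), Rational(155, 13776)))) = Add(46696, Mul(-1, Rational(504293, 43187760))) = Add(46696, Rational(-504293, 43187760)) = Rational(2016695136667, 43187760)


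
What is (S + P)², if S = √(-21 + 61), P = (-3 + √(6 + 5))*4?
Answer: 4*(-6 + √10 + 2*√11)² ≈ 57.624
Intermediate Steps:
P = -12 + 4*√11 (P = (-3 + √11)*4 = -12 + 4*√11 ≈ 1.2665)
S = 2*√10 (S = √40 = 2*√10 ≈ 6.3246)
(S + P)² = (2*√10 + (-12 + 4*√11))² = (-12 + 2*√10 + 4*√11)²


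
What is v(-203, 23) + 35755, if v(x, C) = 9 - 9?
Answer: 35755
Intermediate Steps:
v(x, C) = 0
v(-203, 23) + 35755 = 0 + 35755 = 35755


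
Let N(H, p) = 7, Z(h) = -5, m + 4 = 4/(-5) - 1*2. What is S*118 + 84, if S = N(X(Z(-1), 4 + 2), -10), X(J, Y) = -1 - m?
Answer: 910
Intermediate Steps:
m = -34/5 (m = -4 + (4/(-5) - 1*2) = -4 + (4*(-⅕) - 2) = -4 + (-⅘ - 2) = -4 - 14/5 = -34/5 ≈ -6.8000)
X(J, Y) = 29/5 (X(J, Y) = -1 - 1*(-34/5) = -1 + 34/5 = 29/5)
S = 7
S*118 + 84 = 7*118 + 84 = 826 + 84 = 910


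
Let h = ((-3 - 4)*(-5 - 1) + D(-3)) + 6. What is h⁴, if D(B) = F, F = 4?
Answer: 7311616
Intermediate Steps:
D(B) = 4
h = 52 (h = ((-3 - 4)*(-5 - 1) + 4) + 6 = (-7*(-6) + 4) + 6 = (42 + 4) + 6 = 46 + 6 = 52)
h⁴ = 52⁴ = 7311616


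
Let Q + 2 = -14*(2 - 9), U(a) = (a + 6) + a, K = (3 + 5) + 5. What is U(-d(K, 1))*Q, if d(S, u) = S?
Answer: -1920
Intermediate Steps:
K = 13 (K = 8 + 5 = 13)
U(a) = 6 + 2*a (U(a) = (6 + a) + a = 6 + 2*a)
Q = 96 (Q = -2 - 14*(2 - 9) = -2 - 14*(-7) = -2 + 98 = 96)
U(-d(K, 1))*Q = (6 + 2*(-1*13))*96 = (6 + 2*(-13))*96 = (6 - 26)*96 = -20*96 = -1920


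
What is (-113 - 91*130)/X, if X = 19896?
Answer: -3981/6632 ≈ -0.60027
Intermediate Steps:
(-113 - 91*130)/X = (-113 - 91*130)/19896 = (-113 - 11830)*(1/19896) = -11943*1/19896 = -3981/6632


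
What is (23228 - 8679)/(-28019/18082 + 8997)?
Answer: 263075018/162655735 ≈ 1.6174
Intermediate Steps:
(23228 - 8679)/(-28019/18082 + 8997) = 14549/(-28019*1/18082 + 8997) = 14549/(-28019/18082 + 8997) = 14549/(162655735/18082) = 14549*(18082/162655735) = 263075018/162655735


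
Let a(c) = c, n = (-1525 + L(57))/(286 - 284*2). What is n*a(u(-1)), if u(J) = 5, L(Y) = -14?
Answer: 2565/94 ≈ 27.287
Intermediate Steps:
n = 513/94 (n = (-1525 - 14)/(286 - 284*2) = -1539/(286 - 568) = -1539/(-282) = -1539*(-1/282) = 513/94 ≈ 5.4574)
n*a(u(-1)) = (513/94)*5 = 2565/94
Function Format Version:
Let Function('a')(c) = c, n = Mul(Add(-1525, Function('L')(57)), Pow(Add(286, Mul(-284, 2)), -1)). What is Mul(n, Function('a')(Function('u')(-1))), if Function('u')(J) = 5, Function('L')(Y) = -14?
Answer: Rational(2565, 94) ≈ 27.287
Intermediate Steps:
n = Rational(513, 94) (n = Mul(Add(-1525, -14), Pow(Add(286, Mul(-284, 2)), -1)) = Mul(-1539, Pow(Add(286, -568), -1)) = Mul(-1539, Pow(-282, -1)) = Mul(-1539, Rational(-1, 282)) = Rational(513, 94) ≈ 5.4574)
Mul(n, Function('a')(Function('u')(-1))) = Mul(Rational(513, 94), 5) = Rational(2565, 94)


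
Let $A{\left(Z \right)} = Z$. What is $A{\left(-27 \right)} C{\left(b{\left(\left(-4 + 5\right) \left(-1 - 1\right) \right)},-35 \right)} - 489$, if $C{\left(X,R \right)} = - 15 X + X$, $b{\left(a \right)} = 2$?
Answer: $267$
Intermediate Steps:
$C{\left(X,R \right)} = - 14 X$
$A{\left(-27 \right)} C{\left(b{\left(\left(-4 + 5\right) \left(-1 - 1\right) \right)},-35 \right)} - 489 = - 27 \left(\left(-14\right) 2\right) - 489 = \left(-27\right) \left(-28\right) - 489 = 756 - 489 = 267$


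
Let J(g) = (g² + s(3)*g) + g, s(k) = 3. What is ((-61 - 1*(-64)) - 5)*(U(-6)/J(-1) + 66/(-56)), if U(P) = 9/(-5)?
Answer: 81/70 ≈ 1.1571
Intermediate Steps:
U(P) = -9/5 (U(P) = 9*(-⅕) = -9/5)
J(g) = g² + 4*g (J(g) = (g² + 3*g) + g = g² + 4*g)
((-61 - 1*(-64)) - 5)*(U(-6)/J(-1) + 66/(-56)) = ((-61 - 1*(-64)) - 5)*(-9*(-1/(4 - 1))/5 + 66/(-56)) = ((-61 + 64) - 5)*(-9/(5*((-1*3))) + 66*(-1/56)) = (3 - 5)*(-9/5/(-3) - 33/28) = -2*(-9/5*(-⅓) - 33/28) = -2*(⅗ - 33/28) = -2*(-81/140) = 81/70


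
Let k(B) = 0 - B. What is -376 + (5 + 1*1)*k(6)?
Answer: -412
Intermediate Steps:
k(B) = -B
-376 + (5 + 1*1)*k(6) = -376 + (5 + 1*1)*(-1*6) = -376 + (5 + 1)*(-6) = -376 + 6*(-6) = -376 - 36 = -412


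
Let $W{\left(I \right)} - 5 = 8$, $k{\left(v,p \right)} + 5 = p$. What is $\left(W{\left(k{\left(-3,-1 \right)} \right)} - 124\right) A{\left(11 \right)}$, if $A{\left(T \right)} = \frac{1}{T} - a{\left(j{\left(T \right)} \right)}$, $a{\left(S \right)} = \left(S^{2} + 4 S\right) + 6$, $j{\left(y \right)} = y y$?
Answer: $\frac{18474840}{11} \approx 1.6795 \cdot 10^{6}$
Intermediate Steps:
$k{\left(v,p \right)} = -5 + p$
$j{\left(y \right)} = y^{2}$
$W{\left(I \right)} = 13$ ($W{\left(I \right)} = 5 + 8 = 13$)
$a{\left(S \right)} = 6 + S^{2} + 4 S$
$A{\left(T \right)} = -6 + \frac{1}{T} - T^{4} - 4 T^{2}$ ($A{\left(T \right)} = \frac{1}{T} - \left(6 + \left(T^{2}\right)^{2} + 4 T^{2}\right) = \frac{1}{T} - \left(6 + T^{4} + 4 T^{2}\right) = -6 + \frac{1}{T} - T^{4} - 4 T^{2}$)
$\left(W{\left(k{\left(-3,-1 \right)} \right)} - 124\right) A{\left(11 \right)} = \left(13 - 124\right) \left(-6 + \frac{1}{11} - 11^{4} - 4 \cdot 11^{2}\right) = - 111 \left(-6 + \frac{1}{11} - 14641 - 484\right) = \left(-111\right) \left(- \frac{166440}{11}\right) = \frac{18474840}{11}$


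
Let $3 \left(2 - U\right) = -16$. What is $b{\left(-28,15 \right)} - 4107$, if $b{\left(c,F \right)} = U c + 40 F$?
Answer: $- \frac{11137}{3} \approx -3712.3$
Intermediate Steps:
$U = \frac{22}{3}$ ($U = 2 - - \frac{16}{3} = 2 + \frac{16}{3} = \frac{22}{3} \approx 7.3333$)
$b{\left(c,F \right)} = 40 F + \frac{22 c}{3}$ ($b{\left(c,F \right)} = \frac{22 c}{3} + 40 F = 40 F + \frac{22 c}{3}$)
$b{\left(-28,15 \right)} - 4107 = \left(40 \cdot 15 + \frac{22}{3} \left(-28\right)\right) - 4107 = \left(600 - \frac{616}{3}\right) - 4107 = \frac{1184}{3} - 4107 = - \frac{11137}{3}$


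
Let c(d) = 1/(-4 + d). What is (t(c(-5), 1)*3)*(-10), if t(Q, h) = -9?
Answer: 270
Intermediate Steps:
(t(c(-5), 1)*3)*(-10) = -9*3*(-10) = -27*(-10) = 270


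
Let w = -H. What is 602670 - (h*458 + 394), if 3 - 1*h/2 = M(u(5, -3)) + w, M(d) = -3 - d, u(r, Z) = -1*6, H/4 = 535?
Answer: -1357964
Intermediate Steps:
H = 2140 (H = 4*535 = 2140)
u(r, Z) = -6
w = -2140 (w = -1*2140 = -2140)
h = 4280 (h = 6 - 2*((-3 - 1*(-6)) - 2140) = 6 - 2*((-3 + 6) - 2140) = 6 - 2*(3 - 2140) = 6 - 2*(-2137) = 6 + 4274 = 4280)
602670 - (h*458 + 394) = 602670 - (4280*458 + 394) = 602670 - (1960240 + 394) = 602670 - 1*1960634 = 602670 - 1960634 = -1357964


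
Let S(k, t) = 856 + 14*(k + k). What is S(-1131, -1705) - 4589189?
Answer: -4620001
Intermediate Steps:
S(k, t) = 856 + 28*k (S(k, t) = 856 + 14*(2*k) = 856 + 28*k)
S(-1131, -1705) - 4589189 = (856 + 28*(-1131)) - 4589189 = (856 - 31668) - 4589189 = -30812 - 4589189 = -4620001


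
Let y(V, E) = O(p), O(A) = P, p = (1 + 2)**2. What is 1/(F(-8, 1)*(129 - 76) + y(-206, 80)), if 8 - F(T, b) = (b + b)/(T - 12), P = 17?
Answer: 10/4463 ≈ 0.0022406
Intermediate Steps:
p = 9 (p = 3**2 = 9)
F(T, b) = 8 - 2*b/(-12 + T) (F(T, b) = 8 - (b + b)/(T - 12) = 8 - 2*b/(-12 + T))
O(A) = 17
y(V, E) = 17
1/(F(-8, 1)*(129 - 76) + y(-206, 80)) = 1/((2*(-48 - 1*1 + 4*(-8))/(-12 - 8))*(129 - 76) + 17) = 1/((2*(-48 - 1 - 32)/(-20))*53 + 17) = 1/((2*(-1/20)*(-81))*53 + 17) = 1/((81/10)*53 + 17) = 1/(4293/10 + 17) = 1/(4463/10) = 10/4463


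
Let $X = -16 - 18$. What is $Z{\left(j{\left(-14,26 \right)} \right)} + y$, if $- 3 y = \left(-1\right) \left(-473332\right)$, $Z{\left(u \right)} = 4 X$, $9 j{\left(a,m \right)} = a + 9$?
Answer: $- \frac{473740}{3} \approx -1.5791 \cdot 10^{5}$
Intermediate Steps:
$j{\left(a,m \right)} = 1 + \frac{a}{9}$ ($j{\left(a,m \right)} = \frac{a + 9}{9} = \frac{9 + a}{9} = 1 + \frac{a}{9}$)
$X = -34$ ($X = -16 - 18 = -34$)
$Z{\left(u \right)} = -136$ ($Z{\left(u \right)} = 4 \left(-34\right) = -136$)
$y = - \frac{473332}{3}$ ($y = - \frac{\left(-1\right) \left(-473332\right)}{3} = \left(- \frac{1}{3}\right) 473332 = - \frac{473332}{3} \approx -1.5778 \cdot 10^{5}$)
$Z{\left(j{\left(-14,26 \right)} \right)} + y = -136 - \frac{473332}{3} = - \frac{473740}{3}$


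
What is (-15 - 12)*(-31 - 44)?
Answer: 2025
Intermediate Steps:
(-15 - 12)*(-31 - 44) = -27*(-75) = 2025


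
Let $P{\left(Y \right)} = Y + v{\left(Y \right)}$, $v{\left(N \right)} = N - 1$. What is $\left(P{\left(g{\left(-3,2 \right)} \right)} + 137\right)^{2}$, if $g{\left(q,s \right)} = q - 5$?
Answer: $14400$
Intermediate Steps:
$g{\left(q,s \right)} = -5 + q$ ($g{\left(q,s \right)} = q - 5 = -5 + q$)
$v{\left(N \right)} = -1 + N$
$P{\left(Y \right)} = -1 + 2 Y$ ($P{\left(Y \right)} = Y + \left(-1 + Y\right) = -1 + 2 Y$)
$\left(P{\left(g{\left(-3,2 \right)} \right)} + 137\right)^{2} = \left(\left(-1 + 2 \left(-5 - 3\right)\right) + 137\right)^{2} = \left(\left(-1 + 2 \left(-8\right)\right) + 137\right)^{2} = \left(\left(-1 - 16\right) + 137\right)^{2} = \left(-17 + 137\right)^{2} = 120^{2} = 14400$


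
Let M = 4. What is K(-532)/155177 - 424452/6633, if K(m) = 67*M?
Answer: -1995860920/31190577 ≈ -63.989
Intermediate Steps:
K(m) = 268 (K(m) = 67*4 = 268)
K(-532)/155177 - 424452/6633 = 268/155177 - 424452/6633 = 268*(1/155177) - 424452*1/6633 = 268/155177 - 141484/2211 = -1995860920/31190577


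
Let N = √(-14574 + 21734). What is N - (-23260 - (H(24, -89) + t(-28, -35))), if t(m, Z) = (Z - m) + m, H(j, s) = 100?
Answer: 23325 + 2*√1790 ≈ 23410.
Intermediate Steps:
t(m, Z) = Z
N = 2*√1790 (N = √7160 = 2*√1790 ≈ 84.617)
N - (-23260 - (H(24, -89) + t(-28, -35))) = 2*√1790 - (-23260 - (100 - 35)) = 2*√1790 - (-23260 - 1*65) = 2*√1790 - (-23260 - 65) = 2*√1790 - 1*(-23325) = 2*√1790 + 23325 = 23325 + 2*√1790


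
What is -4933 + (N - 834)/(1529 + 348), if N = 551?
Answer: -9259524/1877 ≈ -4933.1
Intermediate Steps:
-4933 + (N - 834)/(1529 + 348) = -4933 + (551 - 834)/(1529 + 348) = -4933 - 283/1877 = -9259524/1877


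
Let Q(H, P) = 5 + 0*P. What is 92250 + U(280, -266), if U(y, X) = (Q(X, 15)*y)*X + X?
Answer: -280416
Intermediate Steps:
Q(H, P) = 5 (Q(H, P) = 5 + 0 = 5)
U(y, X) = X + 5*X*y (U(y, X) = (5*y)*X + X = 5*X*y + X = X + 5*X*y)
92250 + U(280, -266) = 92250 - 266*(1 + 5*280) = 92250 - 266*(1 + 1400) = 92250 - 266*1401 = 92250 - 372666 = -280416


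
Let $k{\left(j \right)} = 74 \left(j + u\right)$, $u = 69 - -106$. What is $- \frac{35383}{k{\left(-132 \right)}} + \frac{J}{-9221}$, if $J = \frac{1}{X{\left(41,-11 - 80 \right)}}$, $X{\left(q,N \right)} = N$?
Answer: $- \frac{29690261331}{2670051202} \approx -11.12$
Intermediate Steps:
$u = 175$ ($u = 69 + 106 = 175$)
$J = - \frac{1}{91}$ ($J = \frac{1}{-11 - 80} = \frac{1}{-91} = - \frac{1}{91} \approx -0.010989$)
$k{\left(j \right)} = 12950 + 74 j$ ($k{\left(j \right)} = 74 \left(j + 175\right) = 74 \left(175 + j\right) = 12950 + 74 j$)
$- \frac{35383}{k{\left(-132 \right)}} + \frac{J}{-9221} = - \frac{35383}{12950 + 74 \left(-132\right)} - \frac{1}{91 \left(-9221\right)} = - \frac{35383}{12950 - 9768} - - \frac{1}{839111} = - \frac{35383}{3182} + \frac{1}{839111} = - \frac{29690261331}{2670051202}$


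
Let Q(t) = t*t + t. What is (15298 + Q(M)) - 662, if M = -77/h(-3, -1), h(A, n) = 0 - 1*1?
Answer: 20642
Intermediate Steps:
h(A, n) = -1 (h(A, n) = 0 - 1 = -1)
M = 77 (M = -77/(-1) = -77*(-1) = 77)
Q(t) = t + t² (Q(t) = t² + t = t + t²)
(15298 + Q(M)) - 662 = (15298 + 77*(1 + 77)) - 662 = (15298 + 77*78) - 662 = (15298 + 6006) - 662 = 21304 - 662 = 20642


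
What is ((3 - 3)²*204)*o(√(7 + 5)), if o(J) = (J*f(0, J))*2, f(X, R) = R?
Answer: 0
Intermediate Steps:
o(J) = 2*J² (o(J) = (J*J)*2 = J²*2 = 2*J²)
((3 - 3)²*204)*o(√(7 + 5)) = ((3 - 3)²*204)*(2*(√(7 + 5))²) = (0²*204)*(2*(√12)²) = (0*204)*(2*(2*√3)²) = 0*(2*12) = 0*24 = 0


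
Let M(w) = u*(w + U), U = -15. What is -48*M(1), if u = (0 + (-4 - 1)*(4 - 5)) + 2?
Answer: 4704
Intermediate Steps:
u = 7 (u = (0 - 5*(-1)) + 2 = (0 + 5) + 2 = 5 + 2 = 7)
M(w) = -105 + 7*w (M(w) = 7*(w - 15) = 7*(-15 + w) = -105 + 7*w)
-48*M(1) = -48*(-105 + 7*1) = -48*(-105 + 7) = -48*(-98) = 4704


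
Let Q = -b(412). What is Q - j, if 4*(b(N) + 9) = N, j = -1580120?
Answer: 1580026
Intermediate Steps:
b(N) = -9 + N/4
Q = -94 (Q = -(-9 + (1/4)*412) = -(-9 + 103) = -1*94 = -94)
Q - j = -94 - 1*(-1580120) = -94 + 1580120 = 1580026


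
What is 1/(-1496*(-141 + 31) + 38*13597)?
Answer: 1/681246 ≈ 1.4679e-6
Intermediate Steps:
1/(-1496*(-141 + 31) + 38*13597) = 1/(-1496*(-110) + 516686) = 1/(164560 + 516686) = 1/681246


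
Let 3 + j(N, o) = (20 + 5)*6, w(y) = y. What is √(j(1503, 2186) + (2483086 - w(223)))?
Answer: 3*√275890 ≈ 1575.8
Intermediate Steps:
j(N, o) = 147 (j(N, o) = -3 + (20 + 5)*6 = -3 + 25*6 = -3 + 150 = 147)
√(j(1503, 2186) + (2483086 - w(223))) = √(147 + (2483086 - 1*223)) = √(147 + (2483086 - 223)) = √(147 + 2482863) = √2483010 = 3*√275890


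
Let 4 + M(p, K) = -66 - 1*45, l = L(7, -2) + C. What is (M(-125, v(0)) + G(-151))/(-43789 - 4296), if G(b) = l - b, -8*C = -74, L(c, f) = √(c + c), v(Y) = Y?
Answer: -181/192340 - √14/48085 ≈ -0.0010189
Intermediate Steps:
L(c, f) = √2*√c (L(c, f) = √(2*c) = √2*√c)
C = 37/4 (C = -⅛*(-74) = 37/4 ≈ 9.2500)
l = 37/4 + √14 (l = √2*√7 + 37/4 = √14 + 37/4 = 37/4 + √14 ≈ 12.992)
M(p, K) = -115 (M(p, K) = -4 + (-66 - 1*45) = -4 + (-66 - 45) = -4 - 111 = -115)
G(b) = 37/4 + √14 - b (G(b) = (37/4 + √14) - b = 37/4 + √14 - b)
(M(-125, v(0)) + G(-151))/(-43789 - 4296) = (-115 + (37/4 + √14 - 1*(-151)))/(-43789 - 4296) = (-115 + (37/4 + √14 + 151))/(-48085) = (-115 + (641/4 + √14))*(-1/48085) = (181/4 + √14)*(-1/48085) = -181/192340 - √14/48085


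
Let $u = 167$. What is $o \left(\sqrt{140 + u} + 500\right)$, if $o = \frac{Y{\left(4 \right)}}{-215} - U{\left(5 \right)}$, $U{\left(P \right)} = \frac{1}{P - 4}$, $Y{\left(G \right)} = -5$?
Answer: $- \frac{21000}{43} - \frac{42 \sqrt{307}}{43} \approx -505.49$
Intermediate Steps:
$U{\left(P \right)} = \frac{1}{-4 + P}$
$o = - \frac{42}{43}$ ($o = - \frac{5}{-215} - \frac{1}{-4 + 5} = \left(-5\right) \left(- \frac{1}{215}\right) - 1^{-1} = \frac{1}{43} - 1 = - \frac{42}{43} \approx -0.97674$)
$o \left(\sqrt{140 + u} + 500\right) = - \frac{42 \left(\sqrt{140 + 167} + 500\right)}{43} = - \frac{42 \left(\sqrt{307} + 500\right)}{43} = - \frac{42 \left(500 + \sqrt{307}\right)}{43} = - \frac{21000}{43} - \frac{42 \sqrt{307}}{43}$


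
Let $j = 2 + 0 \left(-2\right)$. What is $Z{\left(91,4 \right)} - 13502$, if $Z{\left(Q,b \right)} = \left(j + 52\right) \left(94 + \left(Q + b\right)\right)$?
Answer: $-3296$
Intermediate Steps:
$j = 2$ ($j = 2 + 0 = 2$)
$Z{\left(Q,b \right)} = 5076 + 54 Q + 54 b$ ($Z{\left(Q,b \right)} = \left(2 + 52\right) \left(94 + \left(Q + b\right)\right) = 54 \left(94 + Q + b\right) = 5076 + 54 Q + 54 b$)
$Z{\left(91,4 \right)} - 13502 = \left(5076 + 54 \cdot 91 + 54 \cdot 4\right) - 13502 = \left(5076 + 4914 + 216\right) - 13502 = 10206 - 13502 = -3296$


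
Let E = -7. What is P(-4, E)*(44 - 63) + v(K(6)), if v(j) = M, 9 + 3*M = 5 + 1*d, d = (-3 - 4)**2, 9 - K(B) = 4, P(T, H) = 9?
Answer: -156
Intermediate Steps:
K(B) = 5 (K(B) = 9 - 1*4 = 9 - 4 = 5)
d = 49 (d = (-7)**2 = 49)
M = 15 (M = -3 + (5 + 1*49)/3 = -3 + (5 + 49)/3 = -3 + (1/3)*54 = -3 + 18 = 15)
v(j) = 15
P(-4, E)*(44 - 63) + v(K(6)) = 9*(44 - 63) + 15 = 9*(-19) + 15 = -171 + 15 = -156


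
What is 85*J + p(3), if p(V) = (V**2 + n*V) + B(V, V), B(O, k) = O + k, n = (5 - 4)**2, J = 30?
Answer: 2568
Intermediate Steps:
n = 1 (n = 1**2 = 1)
p(V) = V**2 + 3*V (p(V) = (V**2 + 1*V) + (V + V) = (V**2 + V) + 2*V = (V + V**2) + 2*V = V**2 + 3*V)
85*J + p(3) = 85*30 + 3*(3 + 3) = 2550 + 3*6 = 2550 + 18 = 2568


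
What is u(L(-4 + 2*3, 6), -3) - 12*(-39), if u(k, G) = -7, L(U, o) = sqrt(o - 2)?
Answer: 461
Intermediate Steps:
L(U, o) = sqrt(-2 + o)
u(L(-4 + 2*3, 6), -3) - 12*(-39) = -7 - 12*(-39) = -7 + 468 = 461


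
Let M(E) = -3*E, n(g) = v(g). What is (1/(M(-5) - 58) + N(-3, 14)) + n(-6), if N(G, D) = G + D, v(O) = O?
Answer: 214/43 ≈ 4.9767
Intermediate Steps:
N(G, D) = D + G
n(g) = g
(1/(M(-5) - 58) + N(-3, 14)) + n(-6) = (1/(-3*(-5) - 58) + (14 - 3)) - 6 = (1/(15 - 58) + 11) - 6 = (1/(-43) + 11) - 6 = (-1/43 + 11) - 6 = 472/43 - 6 = 214/43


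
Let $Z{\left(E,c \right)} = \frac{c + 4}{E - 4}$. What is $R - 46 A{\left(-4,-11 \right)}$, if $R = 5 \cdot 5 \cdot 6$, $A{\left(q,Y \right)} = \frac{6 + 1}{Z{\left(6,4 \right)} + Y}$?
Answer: $196$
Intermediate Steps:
$Z{\left(E,c \right)} = \frac{4 + c}{-4 + E}$
$A{\left(q,Y \right)} = \frac{7}{4 + Y}$ ($A{\left(q,Y \right)} = \frac{6 + 1}{\frac{4 + 4}{-4 + 6} + Y} = \frac{7}{\frac{1}{2} \cdot 8 + Y} = \frac{7}{4 + Y}$)
$R = 150$ ($R = 25 \cdot 6 = 150$)
$R - 46 A{\left(-4,-11 \right)} = 150 - 46 \frac{7}{4 - 11} = 150 - 46 \frac{7}{-7} = 150 - 46 \cdot 7 \left(- \frac{1}{7}\right) = 150 - -46 = 150 + 46 = 196$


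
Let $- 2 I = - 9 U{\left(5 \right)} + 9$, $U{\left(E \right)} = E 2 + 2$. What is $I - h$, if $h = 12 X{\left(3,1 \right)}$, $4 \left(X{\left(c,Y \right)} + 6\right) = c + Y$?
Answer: $\frac{219}{2} \approx 109.5$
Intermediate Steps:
$U{\left(E \right)} = 2 + 2 E$ ($U{\left(E \right)} = 2 E + 2 = 2 + 2 E$)
$X{\left(c,Y \right)} = -6 + \frac{Y}{4} + \frac{c}{4}$ ($X{\left(c,Y \right)} = -6 + \frac{c + Y}{4} = -6 + \frac{Y + c}{4} = -6 + \left(\frac{Y}{4} + \frac{c}{4}\right) = -6 + \frac{Y}{4} + \frac{c}{4}$)
$I = \frac{99}{2}$ ($I = - \frac{- 9 \left(2 + 2 \cdot 5\right) + 9}{2} = - \frac{- 9 \left(2 + 10\right) + 9}{2} = - \frac{\left(-9\right) 12 + 9}{2} = - \frac{-108 + 9}{2} = \left(- \frac{1}{2}\right) \left(-99\right) = \frac{99}{2} \approx 49.5$)
$h = -60$ ($h = 12 \left(-6 + \frac{1}{4} \cdot 1 + \frac{1}{4} \cdot 3\right) = 12 \left(-6 + \frac{1}{4} + \frac{3}{4}\right) = 12 \left(-5\right) = -60$)
$I - h = \frac{99}{2} - -60 = \frac{99}{2} + 60 = \frac{219}{2}$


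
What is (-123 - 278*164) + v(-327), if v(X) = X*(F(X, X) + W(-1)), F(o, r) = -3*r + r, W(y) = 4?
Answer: -260881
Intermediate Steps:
F(o, r) = -2*r
v(X) = X*(4 - 2*X) (v(X) = X*(-2*X + 4) = X*(4 - 2*X))
(-123 - 278*164) + v(-327) = (-123 - 278*164) + 2*(-327)*(2 - 1*(-327)) = (-123 - 45592) + 2*(-327)*(2 + 327) = -45715 + 2*(-327)*329 = -45715 - 215166 = -260881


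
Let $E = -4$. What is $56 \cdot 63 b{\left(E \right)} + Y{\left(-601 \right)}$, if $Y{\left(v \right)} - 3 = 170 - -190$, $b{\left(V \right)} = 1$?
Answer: $3891$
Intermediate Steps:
$Y{\left(v \right)} = 363$ ($Y{\left(v \right)} = 3 + \left(170 - -190\right) = 3 + \left(170 + 190\right) = 3 + 360 = 363$)
$56 \cdot 63 b{\left(E \right)} + Y{\left(-601 \right)} = 56 \cdot 63 \cdot 1 + 363 = 3528 \cdot 1 + 363 = 3528 + 363 = 3891$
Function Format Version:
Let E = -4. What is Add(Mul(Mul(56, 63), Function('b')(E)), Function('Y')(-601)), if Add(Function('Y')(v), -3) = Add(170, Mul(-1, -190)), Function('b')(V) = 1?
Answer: 3891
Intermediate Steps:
Function('Y')(v) = 363 (Function('Y')(v) = Add(3, Add(170, Mul(-1, -190))) = Add(3, Add(170, 190)) = Add(3, 360) = 363)
Add(Mul(Mul(56, 63), Function('b')(E)), Function('Y')(-601)) = Add(Mul(Mul(56, 63), 1), 363) = Add(Mul(3528, 1), 363) = Add(3528, 363) = 3891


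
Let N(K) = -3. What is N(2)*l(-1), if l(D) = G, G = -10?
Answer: 30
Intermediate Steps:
l(D) = -10
N(2)*l(-1) = -3*(-10) = 30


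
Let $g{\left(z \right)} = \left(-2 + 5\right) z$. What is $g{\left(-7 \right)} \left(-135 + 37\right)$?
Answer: $2058$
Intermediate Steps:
$g{\left(z \right)} = 3 z$
$g{\left(-7 \right)} \left(-135 + 37\right) = 3 \left(-7\right) \left(-135 + 37\right) = \left(-21\right) \left(-98\right) = 2058$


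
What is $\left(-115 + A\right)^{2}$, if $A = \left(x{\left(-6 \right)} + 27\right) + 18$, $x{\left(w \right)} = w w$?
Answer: $1156$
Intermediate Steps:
$x{\left(w \right)} = w^{2}$
$A = 81$ ($A = \left(\left(-6\right)^{2} + 27\right) + 18 = \left(36 + 27\right) + 18 = 63 + 18 = 81$)
$\left(-115 + A\right)^{2} = \left(-115 + 81\right)^{2} = \left(-34\right)^{2} = 1156$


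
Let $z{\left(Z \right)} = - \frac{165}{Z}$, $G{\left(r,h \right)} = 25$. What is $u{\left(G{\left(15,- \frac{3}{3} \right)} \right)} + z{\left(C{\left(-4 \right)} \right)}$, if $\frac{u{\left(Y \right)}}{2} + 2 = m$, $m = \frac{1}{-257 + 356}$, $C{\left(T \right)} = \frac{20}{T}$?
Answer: $\frac{2873}{99} \approx 29.02$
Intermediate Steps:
$m = \frac{1}{99} \approx 0.010101$
$u{\left(Y \right)} = - \frac{394}{99}$ ($u{\left(Y \right)} = -4 + 2 \cdot \frac{1}{99} = -4 + \frac{2}{99} = - \frac{394}{99}$)
$u{\left(G{\left(15,- \frac{3}{3} \right)} \right)} + z{\left(C{\left(-4 \right)} \right)} = - \frac{394}{99} - \frac{165}{20 \frac{1}{-4}} = - \frac{394}{99} - \frac{165}{20 \left(- \frac{1}{4}\right)} = - \frac{394}{99} - \frac{165}{-5} = - \frac{394}{99} - -33 = - \frac{394}{99} + 33 = \frac{2873}{99}$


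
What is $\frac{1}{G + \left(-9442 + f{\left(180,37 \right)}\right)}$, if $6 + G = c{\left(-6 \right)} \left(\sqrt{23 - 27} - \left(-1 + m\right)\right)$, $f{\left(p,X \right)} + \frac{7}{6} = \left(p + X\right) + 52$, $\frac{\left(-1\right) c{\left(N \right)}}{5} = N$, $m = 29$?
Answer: $- \frac{360726}{3614664241} - \frac{2160 i}{3614664241} \approx -9.9795 \cdot 10^{-5} - 5.9757 \cdot 10^{-7} i$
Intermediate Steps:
$c{\left(N \right)} = - 5 N$
$f{\left(p,X \right)} = \frac{305}{6} + X + p$ ($f{\left(p,X \right)} = - \frac{7}{6} + \left(\left(p + X\right) + 52\right) = - \frac{7}{6} + \left(\left(X + p\right) + 52\right) = - \frac{7}{6} + \left(52 + X + p\right) = \frac{305}{6} + X + p$)
$G = -846 + 60 i$ ($G = -6 + \left(-5\right) \left(-6\right) \left(\sqrt{23 - 27} + \left(1 - 29\right)\right) = -6 + 30 \left(\sqrt{-4} + \left(1 - 29\right)\right) = -6 + 30 \left(2 i - 28\right) = -6 + 30 \left(-28 + 2 i\right) = -6 - \left(840 - 60 i\right) = -846 + 60 i \approx -846.0 + 60.0 i$)
$\frac{1}{G + \left(-9442 + f{\left(180,37 \right)}\right)} = \frac{1}{\left(-846 + 60 i\right) + \left(-9442 + \left(\frac{305}{6} + 37 + 180\right)\right)} = \frac{1}{\left(-846 + 60 i\right) + \left(-9442 + \frac{1607}{6}\right)} = \frac{1}{\left(-846 + 60 i\right) - \frac{55045}{6}} = \frac{1}{- \frac{60121}{6} + 60 i} = \frac{36 \left(- \frac{60121}{6} - 60 i\right)}{3614664241}$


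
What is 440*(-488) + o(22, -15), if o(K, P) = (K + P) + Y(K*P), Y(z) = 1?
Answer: -214712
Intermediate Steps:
o(K, P) = 1 + K + P (o(K, P) = (K + P) + 1 = 1 + K + P)
440*(-488) + o(22, -15) = 440*(-488) + (1 + 22 - 15) = -214720 + 8 = -214712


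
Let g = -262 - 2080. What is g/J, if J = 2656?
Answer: -1171/1328 ≈ -0.88178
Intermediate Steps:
g = -2342
g/J = -2342/2656 = -2342*1/2656 = -1171/1328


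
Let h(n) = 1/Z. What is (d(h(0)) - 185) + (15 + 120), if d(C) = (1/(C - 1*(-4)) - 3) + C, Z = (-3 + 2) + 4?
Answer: -2045/39 ≈ -52.436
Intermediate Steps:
Z = 3 (Z = -1 + 4 = 3)
h(n) = ⅓ (h(n) = 1/3 = ⅓)
d(C) = -3 + C + 1/(4 + C) (d(C) = (1/(C + 4) - 3) + C = (1/(4 + C) - 3) + C = (-3 + 1/(4 + C)) + C = -3 + C + 1/(4 + C))
(d(h(0)) - 185) + (15 + 120) = ((-11 + ⅓ + (⅓)²)/(4 + ⅓) - 185) + (15 + 120) = ((-11 + ⅓ + ⅑)/(13/3) - 185) + 135 = ((3/13)*(-95/9) - 185) + 135 = (-95/39 - 185) + 135 = -7310/39 + 135 = -2045/39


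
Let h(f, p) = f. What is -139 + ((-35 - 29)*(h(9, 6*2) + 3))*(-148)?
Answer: 113525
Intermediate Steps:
-139 + ((-35 - 29)*(h(9, 6*2) + 3))*(-148) = -139 + ((-35 - 29)*(9 + 3))*(-148) = -139 - 64*12*(-148) = -139 - 768*(-148) = -139 + 113664 = 113525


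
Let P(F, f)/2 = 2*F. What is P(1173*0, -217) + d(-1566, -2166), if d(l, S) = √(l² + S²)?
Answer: 6*√198442 ≈ 2672.8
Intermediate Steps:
P(F, f) = 4*F (P(F, f) = 2*(2*F) = 4*F)
d(l, S) = √(S² + l²)
P(1173*0, -217) + d(-1566, -2166) = 4*(1173*0) + √((-2166)² + (-1566)²) = 4*0 + √(4691556 + 2452356) = 0 + √7143912 = 0 + 6*√198442 = 6*√198442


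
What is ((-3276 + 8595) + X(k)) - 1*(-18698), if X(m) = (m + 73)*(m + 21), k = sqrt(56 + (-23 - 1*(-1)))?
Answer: 25584 + 94*sqrt(34) ≈ 26132.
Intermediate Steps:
k = sqrt(34) (k = sqrt(56 + (-23 + 1)) = sqrt(56 - 22) = sqrt(34) ≈ 5.8309)
X(m) = (21 + m)*(73 + m) (X(m) = (73 + m)*(21 + m) = (21 + m)*(73 + m))
((-3276 + 8595) + X(k)) - 1*(-18698) = ((-3276 + 8595) + (1533 + (sqrt(34))**2 + 94*sqrt(34))) - 1*(-18698) = (5319 + (1533 + 34 + 94*sqrt(34))) + 18698 = (5319 + (1567 + 94*sqrt(34))) + 18698 = (6886 + 94*sqrt(34)) + 18698 = 25584 + 94*sqrt(34)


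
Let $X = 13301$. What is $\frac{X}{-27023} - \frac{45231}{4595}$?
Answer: $- \frac{1283395408}{124170685} \approx -10.336$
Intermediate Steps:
$\frac{X}{-27023} - \frac{45231}{4595} = \frac{13301}{-27023} - \frac{45231}{4595} = 13301 \left(- \frac{1}{27023}\right) - \frac{45231}{4595} = - \frac{13301}{27023} - \frac{45231}{4595} = - \frac{1283395408}{124170685}$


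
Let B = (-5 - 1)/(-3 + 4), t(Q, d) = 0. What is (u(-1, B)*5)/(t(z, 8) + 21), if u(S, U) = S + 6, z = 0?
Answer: 25/21 ≈ 1.1905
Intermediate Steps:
B = -6 (B = -6/1 = -6*1 = -6)
u(S, U) = 6 + S
(u(-1, B)*5)/(t(z, 8) + 21) = ((6 - 1)*5)/(0 + 21) = (5*5)/21 = 25*(1/21) = 25/21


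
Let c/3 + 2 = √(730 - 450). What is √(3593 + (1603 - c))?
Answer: √(5202 - 6*√70) ≈ 71.776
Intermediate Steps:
c = -6 + 6*√70 (c = -6 + 3*√(730 - 450) = -6 + 3*√280 = -6 + 3*(2*√70) = -6 + 6*√70 ≈ 44.200)
√(3593 + (1603 - c)) = √(3593 + (1603 - (-6 + 6*√70))) = √(3593 + (1603 + (6 - 6*√70))) = √(3593 + (1609 - 6*√70)) = √(5202 - 6*√70)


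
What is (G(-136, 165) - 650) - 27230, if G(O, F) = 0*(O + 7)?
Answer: -27880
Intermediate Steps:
G(O, F) = 0 (G(O, F) = 0*(7 + O) = 0)
(G(-136, 165) - 650) - 27230 = (0 - 650) - 27230 = -650 - 27230 = -27880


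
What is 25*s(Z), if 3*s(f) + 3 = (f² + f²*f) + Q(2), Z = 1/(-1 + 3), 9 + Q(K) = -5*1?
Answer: -3325/24 ≈ -138.54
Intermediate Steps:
Q(K) = -14 (Q(K) = -9 - 5*1 = -9 - 5 = -14)
Z = ½ (Z = 1/2 = ½ ≈ 0.50000)
s(f) = -17/3 + f²/3 + f³/3 (s(f) = -1 + ((f² + f²*f) - 14)/3 = -1 + ((f² + f³) - 14)/3 = -1 + (-14 + f² + f³)/3 = -1 + (-14/3 + f²/3 + f³/3) = -17/3 + f²/3 + f³/3)
25*s(Z) = 25*(-17/3 + (½)²/3 + (½)³/3) = 25*(-17/3 + (⅓)*(¼) + (⅓)*(⅛)) = 25*(-17/3 + 1/12 + 1/24) = 25*(-133/24) = -3325/24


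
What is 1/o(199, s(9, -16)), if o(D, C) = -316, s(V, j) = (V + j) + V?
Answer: -1/316 ≈ -0.0031646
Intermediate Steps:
s(V, j) = j + 2*V
1/o(199, s(9, -16)) = 1/(-316) = -1/316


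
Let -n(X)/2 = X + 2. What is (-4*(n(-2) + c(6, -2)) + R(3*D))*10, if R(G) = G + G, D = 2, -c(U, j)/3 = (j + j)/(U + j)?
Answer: 0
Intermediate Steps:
c(U, j) = -6*j/(U + j) (c(U, j) = -3*(j + j)/(U + j) = -3*2*j/(U + j) = -6*j/(U + j))
n(X) = -4 - 2*X (n(X) = -2*(X + 2) = -2*(2 + X) = -4 - 2*X)
R(G) = 2*G
(-4*(n(-2) + c(6, -2)) + R(3*D))*10 = (-4*((-4 - 2*(-2)) - 6*(-2)/(6 - 2)) + 2*(3*2))*10 = (-4*((-4 + 4) - 6*(-2)/4) + 2*6)*10 = (-4*(0 - 6*(-2)*¼) + 12)*10 = (-4*(0 + 3) + 12)*10 = (-4*3 + 12)*10 = (-12 + 12)*10 = 0*10 = 0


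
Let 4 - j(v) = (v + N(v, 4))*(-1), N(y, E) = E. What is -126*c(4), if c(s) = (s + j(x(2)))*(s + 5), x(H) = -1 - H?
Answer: -10206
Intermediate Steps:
j(v) = 8 + v (j(v) = 4 - (v + 4)*(-1) = 4 - (4 + v)*(-1) = 4 - (-4 - v) = 4 + (4 + v) = 8 + v)
c(s) = (5 + s)**2 (c(s) = (s + (8 + (-1 - 1*2)))*(s + 5) = (s + (8 + (-1 - 2)))*(5 + s) = (s + (8 - 3))*(5 + s) = (s + 5)*(5 + s) = (5 + s)*(5 + s) = (5 + s)**2)
-126*c(4) = -126*(25 + 4**2 + 10*4) = -126*(25 + 16 + 40) = -126*81 = -10206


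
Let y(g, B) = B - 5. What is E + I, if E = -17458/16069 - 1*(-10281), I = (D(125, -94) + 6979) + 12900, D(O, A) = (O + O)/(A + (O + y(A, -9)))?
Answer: 8242618144/273173 ≈ 30174.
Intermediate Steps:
y(g, B) = -5 + B
D(O, A) = 2*O/(-14 + A + O) (D(O, A) = (O + O)/(A + (O + (-5 - 9))) = (2*O)/(A + (O - 14)) = (2*O)/(A + (-14 + O)) = (2*O)/(-14 + A + O) = 2*O/(-14 + A + O))
I = 338193/17 (I = (2*125/(-14 - 94 + 125) + 6979) + 12900 = (2*125/17 + 6979) + 12900 = (2*125*(1/17) + 6979) + 12900 = (250/17 + 6979) + 12900 = 118893/17 + 12900 = 338193/17 ≈ 19894.)
E = 165187931/16069 (E = -17458*1/16069 + 10281 = -17458/16069 + 10281 = 165187931/16069 ≈ 10280.)
E + I = 165187931/16069 + 338193/17 = 8242618144/273173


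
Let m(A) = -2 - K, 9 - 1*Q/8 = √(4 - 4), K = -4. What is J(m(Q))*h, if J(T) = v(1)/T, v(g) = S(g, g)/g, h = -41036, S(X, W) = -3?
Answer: 61554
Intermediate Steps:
Q = 72 (Q = 72 - 8*√(4 - 4) = 72 - 8*√0 = 72 - 8*0 = 72 + 0 = 72)
m(A) = 2 (m(A) = -2 - 1*(-4) = -2 + 4 = 2)
v(g) = -3/g
J(T) = -3/T (J(T) = (-3/1)/T = (-3*1)/T = -3/T)
J(m(Q))*h = -3/2*(-41036) = 61554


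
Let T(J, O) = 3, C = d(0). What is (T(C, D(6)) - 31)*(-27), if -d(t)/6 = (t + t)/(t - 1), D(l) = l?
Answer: 756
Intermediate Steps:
d(t) = -12*t/(-1 + t) (d(t) = -6*(t + t)/(t - 1) = -6*2*t/(-1 + t) = -12*t/(-1 + t))
C = 0 (C = -12*0/(-1 + 0) = -12*0/(-1) = -12*0*(-1) = 0)
(T(C, D(6)) - 31)*(-27) = (3 - 31)*(-27) = -28*(-27) = 756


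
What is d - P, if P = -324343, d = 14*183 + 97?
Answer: 327002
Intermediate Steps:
d = 2659 (d = 2562 + 97 = 2659)
d - P = 2659 - 1*(-324343) = 2659 + 324343 = 327002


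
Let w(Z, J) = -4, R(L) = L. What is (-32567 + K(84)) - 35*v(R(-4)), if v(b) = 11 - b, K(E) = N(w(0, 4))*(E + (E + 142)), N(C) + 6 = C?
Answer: -36192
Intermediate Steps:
N(C) = -6 + C
K(E) = -1420 - 20*E (K(E) = (-6 - 4)*(E + (E + 142)) = -10*(E + (142 + E)) = -10*(142 + 2*E) = -1420 - 20*E)
(-32567 + K(84)) - 35*v(R(-4)) = (-32567 + (-1420 - 20*84)) - 35*(11 - 1*(-4)) = (-32567 + (-1420 - 1680)) - 35*(11 + 4) = (-32567 - 3100) - 35*15 = -35667 - 525 = -36192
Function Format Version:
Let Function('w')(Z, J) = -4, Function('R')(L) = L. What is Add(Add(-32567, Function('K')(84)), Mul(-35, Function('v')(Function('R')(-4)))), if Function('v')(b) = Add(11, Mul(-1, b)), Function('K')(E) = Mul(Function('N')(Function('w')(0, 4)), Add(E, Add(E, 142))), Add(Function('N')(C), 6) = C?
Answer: -36192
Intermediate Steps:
Function('N')(C) = Add(-6, C)
Function('K')(E) = Add(-1420, Mul(-20, E)) (Function('K')(E) = Mul(Add(-6, -4), Add(E, Add(E, 142))) = Mul(-10, Add(E, Add(142, E))) = Mul(-10, Add(142, Mul(2, E))) = Add(-1420, Mul(-20, E)))
Add(Add(-32567, Function('K')(84)), Mul(-35, Function('v')(Function('R')(-4)))) = Add(Add(-32567, Add(-1420, Mul(-20, 84))), Mul(-35, Add(11, Mul(-1, -4)))) = Add(Add(-32567, Add(-1420, -1680)), Mul(-35, Add(11, 4))) = Add(Add(-32567, -3100), Mul(-35, 15)) = Add(-35667, -525) = -36192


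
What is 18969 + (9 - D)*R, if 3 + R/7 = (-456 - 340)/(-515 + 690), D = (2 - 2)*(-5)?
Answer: 462336/25 ≈ 18493.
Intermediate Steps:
D = 0 (D = 0*(-5) = 0)
R = -1321/25 (R = -21 + 7*((-456 - 340)/(-515 + 690)) = -21 + 7*(-796/175) = -21 - 796/25 = -1321/25 ≈ -52.840)
18969 + (9 - D)*R = 18969 + (9 - 1*0)*(-1321/25) = 18969 + (9 + 0)*(-1321/25) = 18969 + 9*(-1321/25) = 18969 - 11889/25 = 462336/25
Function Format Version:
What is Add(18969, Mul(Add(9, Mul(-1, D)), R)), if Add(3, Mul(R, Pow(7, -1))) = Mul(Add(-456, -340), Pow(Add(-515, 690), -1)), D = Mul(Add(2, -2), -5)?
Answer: Rational(462336, 25) ≈ 18493.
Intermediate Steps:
D = 0 (D = Mul(0, -5) = 0)
R = Rational(-1321, 25) (R = Add(-21, Mul(7, Mul(Add(-456, -340), Pow(Add(-515, 690), -1)))) = Add(-21, Mul(7, Mul(-796, Pow(175, -1)))) = Add(-21, Mul(7, Mul(-796, Rational(1, 175)))) = Add(-21, Mul(7, Rational(-796, 175))) = Add(-21, Rational(-796, 25)) = Rational(-1321, 25) ≈ -52.840)
Add(18969, Mul(Add(9, Mul(-1, D)), R)) = Add(18969, Mul(Add(9, Mul(-1, 0)), Rational(-1321, 25))) = Add(18969, Mul(Add(9, 0), Rational(-1321, 25))) = Add(18969, Mul(9, Rational(-1321, 25))) = Add(18969, Rational(-11889, 25)) = Rational(462336, 25)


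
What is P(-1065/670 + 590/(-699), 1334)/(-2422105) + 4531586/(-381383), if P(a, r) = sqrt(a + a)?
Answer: -4531586/381383 - I*sqrt(10675441851)/113434443465 ≈ -11.882 - 9.1085e-7*I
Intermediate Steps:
P(a, r) = sqrt(2)*sqrt(a) (P(a, r) = sqrt(2*a) = sqrt(2)*sqrt(a))
P(-1065/670 + 590/(-699), 1334)/(-2422105) + 4531586/(-381383) = (sqrt(2)*sqrt(-1065/670 + 590/(-699)))/(-2422105) + 4531586/(-381383) = (sqrt(2)*sqrt(-1065*1/670 + 590*(-1/699)))*(-1/2422105) + 4531586*(-1/381383) = (sqrt(2)*sqrt(-213/134 - 590/699))*(-1/2422105) - 4531586/381383 = (sqrt(2)*sqrt(-227947/93666))*(-1/2422105) - 4531586/381383 = (sqrt(2)*(I*sqrt(21350883702)/93666))*(-1/2422105) - 4531586/381383 = (I*sqrt(10675441851)/46833)*(-1/2422105) - 4531586/381383 = -I*sqrt(10675441851)/113434443465 - 4531586/381383 = -4531586/381383 - I*sqrt(10675441851)/113434443465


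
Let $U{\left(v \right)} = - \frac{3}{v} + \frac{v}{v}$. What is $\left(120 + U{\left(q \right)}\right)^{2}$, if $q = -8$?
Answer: $\frac{942841}{64} \approx 14732.0$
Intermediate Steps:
$U{\left(v \right)} = 1 - \frac{3}{v}$ ($U{\left(v \right)} = - \frac{3}{v} + 1 = 1 - \frac{3}{v}$)
$\left(120 + U{\left(q \right)}\right)^{2} = \left(120 + \frac{-3 - 8}{-8}\right)^{2} = \left(120 - - \frac{11}{8}\right)^{2} = \left(120 + \frac{11}{8}\right)^{2} = \left(\frac{971}{8}\right)^{2} = \frac{942841}{64}$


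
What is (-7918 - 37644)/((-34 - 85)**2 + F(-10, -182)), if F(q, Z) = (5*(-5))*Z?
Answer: -4142/1701 ≈ -2.4350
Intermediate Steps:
F(q, Z) = -25*Z
(-7918 - 37644)/((-34 - 85)**2 + F(-10, -182)) = (-7918 - 37644)/((-34 - 85)**2 - 25*(-182)) = -45562/((-119)**2 + 4550) = -45562/(14161 + 4550) = -45562/18711 = -45562*1/18711 = -4142/1701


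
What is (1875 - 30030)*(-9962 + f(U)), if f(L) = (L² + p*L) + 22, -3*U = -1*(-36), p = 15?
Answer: 280874280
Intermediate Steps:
U = -12 (U = -(-1)*(-36)/3 = -⅓*36 = -12)
f(L) = 22 + L² + 15*L (f(L) = (L² + 15*L) + 22 = 22 + L² + 15*L)
(1875 - 30030)*(-9962 + f(U)) = (1875 - 30030)*(-9962 + (22 + (-12)² + 15*(-12))) = -28155*(-9962 + (22 + 144 - 180)) = -28155*(-9962 - 14) = -28155*(-9976) = 280874280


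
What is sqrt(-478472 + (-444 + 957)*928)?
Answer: 2*I*sqrt(602) ≈ 49.071*I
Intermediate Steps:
sqrt(-478472 + (-444 + 957)*928) = sqrt(-478472 + 513*928) = sqrt(-478472 + 476064) = sqrt(-2408) = 2*I*sqrt(602)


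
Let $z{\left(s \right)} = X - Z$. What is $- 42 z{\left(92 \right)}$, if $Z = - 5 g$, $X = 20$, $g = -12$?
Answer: $1680$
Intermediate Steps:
$Z = 60$ ($Z = \left(-5\right) \left(-12\right) = 60$)
$z{\left(s \right)} = -40$ ($z{\left(s \right)} = 20 - 60 = -40$)
$- 42 z{\left(92 \right)} = \left(-42\right) \left(-40\right) = 1680$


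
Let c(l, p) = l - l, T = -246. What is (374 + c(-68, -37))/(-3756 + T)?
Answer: -187/2001 ≈ -0.093453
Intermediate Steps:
c(l, p) = 0
(374 + c(-68, -37))/(-3756 + T) = (374 + 0)/(-3756 - 246) = 374/(-4002) = 374*(-1/4002) = -187/2001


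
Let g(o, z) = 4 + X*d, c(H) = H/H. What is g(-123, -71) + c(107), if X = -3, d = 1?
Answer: 2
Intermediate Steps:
c(H) = 1
g(o, z) = 1 (g(o, z) = 4 - 3*1 = 4 - 3 = 1)
g(-123, -71) + c(107) = 1 + 1 = 2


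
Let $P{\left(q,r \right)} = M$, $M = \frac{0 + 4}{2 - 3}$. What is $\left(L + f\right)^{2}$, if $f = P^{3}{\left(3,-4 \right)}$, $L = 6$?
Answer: $3364$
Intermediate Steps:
$M = -4$ ($M = \frac{4}{-1} = 4 \left(-1\right) = -4$)
$P{\left(q,r \right)} = -4$
$f = -64$ ($f = \left(-4\right)^{3} = -64$)
$\left(L + f\right)^{2} = \left(6 - 64\right)^{2} = \left(-58\right)^{2} = 3364$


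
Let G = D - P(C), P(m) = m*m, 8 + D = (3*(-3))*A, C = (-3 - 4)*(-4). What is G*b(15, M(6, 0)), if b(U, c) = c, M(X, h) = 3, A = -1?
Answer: -2349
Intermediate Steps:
C = 28 (C = -7*(-4) = 28)
D = 1 (D = -8 + (3*(-3))*(-1) = -8 - 9*(-1) = -8 + 9 = 1)
P(m) = m**2
G = -783 (G = 1 - 1*28**2 = 1 - 1*784 = 1 - 784 = -783)
G*b(15, M(6, 0)) = -783*3 = -2349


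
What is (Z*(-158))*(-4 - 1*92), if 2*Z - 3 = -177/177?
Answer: 15168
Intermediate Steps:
Z = 1 (Z = 3/2 + (-177/177)/2 = 3/2 + (-177*1/177)/2 = 3/2 + (½)*(-1) = 3/2 - ½ = 1)
(Z*(-158))*(-4 - 1*92) = (1*(-158))*(-4 - 1*92) = -158*(-4 - 92) = -158*(-96) = 15168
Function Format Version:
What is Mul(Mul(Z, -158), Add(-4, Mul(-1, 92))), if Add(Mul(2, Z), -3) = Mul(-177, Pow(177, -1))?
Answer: 15168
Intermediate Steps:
Z = 1 (Z = Add(Rational(3, 2), Mul(Rational(1, 2), Mul(-177, Pow(177, -1)))) = Add(Rational(3, 2), Mul(Rational(1, 2), Mul(-177, Rational(1, 177)))) = Add(Rational(3, 2), Mul(Rational(1, 2), -1)) = Add(Rational(3, 2), Rational(-1, 2)) = 1)
Mul(Mul(Z, -158), Add(-4, Mul(-1, 92))) = Mul(Mul(1, -158), Add(-4, Mul(-1, 92))) = Mul(-158, Add(-4, -92)) = Mul(-158, -96) = 15168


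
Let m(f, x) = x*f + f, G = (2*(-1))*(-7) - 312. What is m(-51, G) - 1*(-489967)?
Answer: 505114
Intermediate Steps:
G = -298 (G = -2*(-7) - 312 = 14 - 312 = -298)
m(f, x) = f + f*x (m(f, x) = f*x + f = f + f*x)
m(-51, G) - 1*(-489967) = -51*(1 - 298) - 1*(-489967) = -51*(-297) + 489967 = 15147 + 489967 = 505114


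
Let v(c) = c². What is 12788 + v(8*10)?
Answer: 19188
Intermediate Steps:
12788 + v(8*10) = 12788 + (8*10)² = 12788 + 80² = 12788 + 6400 = 19188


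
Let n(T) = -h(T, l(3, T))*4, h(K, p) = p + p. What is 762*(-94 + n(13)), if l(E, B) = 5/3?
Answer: -81788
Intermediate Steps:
l(E, B) = 5/3 (l(E, B) = 5*(1/3) = 5/3)
h(K, p) = 2*p
n(T) = -40/3 (n(T) = -2*5/3*4 = -1*10/3*4 = -10/3*4 = -40/3)
762*(-94 + n(13)) = 762*(-94 - 40/3) = 762*(-322/3) = -81788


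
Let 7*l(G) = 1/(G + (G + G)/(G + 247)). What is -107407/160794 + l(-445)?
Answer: -8201013374/12271396095 ≈ -0.66830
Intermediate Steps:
l(G) = 1/(7*(G + 2*G/(247 + G))) (l(G) = 1/(7*(G + (G + G)/(G + 247))) = 1/(7*(G + (2*G)/(247 + G))) = 1/(7*(G + 2*G/(247 + G))))
-107407/160794 + l(-445) = -107407/160794 + (1/7)*(247 - 445)/(-445*(249 - 445)) = -107407*1/160794 + (1/7)*(-1/445)*(-198)/(-196) = -107407/160794 + (1/7)*(-1/445)*(-1/196)*(-198) = -107407/160794 - 99/305270 = -8201013374/12271396095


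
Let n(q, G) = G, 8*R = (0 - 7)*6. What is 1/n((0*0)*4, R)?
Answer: -4/21 ≈ -0.19048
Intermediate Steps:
R = -21/4 (R = ((0 - 7)*6)/8 = (-7*6)/8 = (⅛)*(-42) = -21/4 ≈ -5.2500)
1/n((0*0)*4, R) = 1/(-21/4) = -4/21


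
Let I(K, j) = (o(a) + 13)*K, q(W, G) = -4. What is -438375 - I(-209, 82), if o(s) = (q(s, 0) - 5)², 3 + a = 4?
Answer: -418729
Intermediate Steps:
a = 1 (a = -3 + 4 = 1)
o(s) = 81 (o(s) = (-4 - 5)² = (-9)² = 81)
I(K, j) = 94*K (I(K, j) = (81 + 13)*K = 94*K)
-438375 - I(-209, 82) = -438375 - 94*(-209) = -438375 - 1*(-19646) = -438375 + 19646 = -418729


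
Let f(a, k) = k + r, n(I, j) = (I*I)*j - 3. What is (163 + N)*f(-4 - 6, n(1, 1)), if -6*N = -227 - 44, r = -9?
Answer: -13739/6 ≈ -2289.8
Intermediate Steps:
n(I, j) = -3 + j*I**2 (n(I, j) = I**2*j - 3 = j*I**2 - 3 = -3 + j*I**2)
N = 271/6 (N = -(-227 - 44)/6 = -1/6*(-271) = 271/6 ≈ 45.167)
f(a, k) = -9 + k (f(a, k) = k - 9 = -9 + k)
(163 + N)*f(-4 - 6, n(1, 1)) = (163 + 271/6)*(-9 + (-3 + 1*1**2)) = 1249*(-9 + (-3 + 1*1))/6 = 1249*(-9 + (-3 + 1))/6 = 1249*(-9 - 2)/6 = (1249/6)*(-11) = -13739/6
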